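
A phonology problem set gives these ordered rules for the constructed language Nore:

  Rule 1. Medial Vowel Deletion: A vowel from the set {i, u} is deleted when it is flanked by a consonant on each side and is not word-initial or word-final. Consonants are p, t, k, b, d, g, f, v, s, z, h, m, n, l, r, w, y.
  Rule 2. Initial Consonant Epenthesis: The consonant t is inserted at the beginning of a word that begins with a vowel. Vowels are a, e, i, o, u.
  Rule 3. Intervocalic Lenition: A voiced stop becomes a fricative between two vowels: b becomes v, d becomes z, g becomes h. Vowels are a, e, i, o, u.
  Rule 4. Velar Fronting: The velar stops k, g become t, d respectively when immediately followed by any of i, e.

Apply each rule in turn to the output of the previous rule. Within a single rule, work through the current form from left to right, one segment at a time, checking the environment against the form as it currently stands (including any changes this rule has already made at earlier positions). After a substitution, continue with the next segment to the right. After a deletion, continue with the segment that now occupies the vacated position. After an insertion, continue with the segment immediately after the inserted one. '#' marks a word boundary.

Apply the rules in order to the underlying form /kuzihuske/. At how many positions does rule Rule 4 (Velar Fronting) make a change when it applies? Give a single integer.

1

Rule 1 Medial Vowel Deletion: [kuzihuske] → [kzhske]
Rule 2 Initial Consonant Epenthesis: no change — [kzhske]
Rule 3 Intervocalic Lenition: no change — [kzhske]
Rule 4 Velar Fronting: [kzhske] → [kzhste]
Rule Rule 4 changed 1 position(s).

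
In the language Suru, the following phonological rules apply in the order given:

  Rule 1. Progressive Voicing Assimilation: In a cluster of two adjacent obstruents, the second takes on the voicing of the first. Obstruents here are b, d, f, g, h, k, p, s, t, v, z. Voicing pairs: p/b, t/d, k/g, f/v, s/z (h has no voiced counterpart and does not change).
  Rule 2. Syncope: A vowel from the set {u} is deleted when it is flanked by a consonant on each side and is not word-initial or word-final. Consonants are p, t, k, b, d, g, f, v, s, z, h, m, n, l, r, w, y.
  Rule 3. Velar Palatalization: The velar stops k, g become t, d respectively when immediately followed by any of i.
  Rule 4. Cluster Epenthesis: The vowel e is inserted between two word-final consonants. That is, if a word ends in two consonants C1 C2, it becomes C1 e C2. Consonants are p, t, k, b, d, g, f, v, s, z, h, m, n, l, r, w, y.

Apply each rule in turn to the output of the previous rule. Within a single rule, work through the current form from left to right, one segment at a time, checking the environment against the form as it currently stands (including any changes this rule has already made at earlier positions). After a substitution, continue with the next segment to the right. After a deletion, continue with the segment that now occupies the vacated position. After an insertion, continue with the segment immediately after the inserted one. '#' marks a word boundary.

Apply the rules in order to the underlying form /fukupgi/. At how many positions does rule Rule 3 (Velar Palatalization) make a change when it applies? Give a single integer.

1

Rule 1 Progressive Voicing Assimilation: [fukupgi] → [fukupki]
Rule 2 Syncope: [fukupki] → [fkpki]
Rule 3 Velar Palatalization: [fkpki] → [fkpti]
Rule 4 Cluster Epenthesis: no change — [fkpti]
Rule Rule 3 changed 1 position(s).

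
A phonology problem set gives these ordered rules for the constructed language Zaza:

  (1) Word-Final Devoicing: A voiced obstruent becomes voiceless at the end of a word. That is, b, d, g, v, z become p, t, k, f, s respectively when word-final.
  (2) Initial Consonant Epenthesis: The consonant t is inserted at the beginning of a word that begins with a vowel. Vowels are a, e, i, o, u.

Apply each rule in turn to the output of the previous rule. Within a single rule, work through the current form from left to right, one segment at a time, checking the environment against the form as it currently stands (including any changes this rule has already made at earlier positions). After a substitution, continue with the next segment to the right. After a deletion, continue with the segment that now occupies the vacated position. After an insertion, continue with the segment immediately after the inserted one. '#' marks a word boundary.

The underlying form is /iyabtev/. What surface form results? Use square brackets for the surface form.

(1) Word-Final Devoicing: [iyabtev] → [iyabtef]
(2) Initial Consonant Epenthesis: [iyabtef] → [tiyabtef]

[tiyabtef]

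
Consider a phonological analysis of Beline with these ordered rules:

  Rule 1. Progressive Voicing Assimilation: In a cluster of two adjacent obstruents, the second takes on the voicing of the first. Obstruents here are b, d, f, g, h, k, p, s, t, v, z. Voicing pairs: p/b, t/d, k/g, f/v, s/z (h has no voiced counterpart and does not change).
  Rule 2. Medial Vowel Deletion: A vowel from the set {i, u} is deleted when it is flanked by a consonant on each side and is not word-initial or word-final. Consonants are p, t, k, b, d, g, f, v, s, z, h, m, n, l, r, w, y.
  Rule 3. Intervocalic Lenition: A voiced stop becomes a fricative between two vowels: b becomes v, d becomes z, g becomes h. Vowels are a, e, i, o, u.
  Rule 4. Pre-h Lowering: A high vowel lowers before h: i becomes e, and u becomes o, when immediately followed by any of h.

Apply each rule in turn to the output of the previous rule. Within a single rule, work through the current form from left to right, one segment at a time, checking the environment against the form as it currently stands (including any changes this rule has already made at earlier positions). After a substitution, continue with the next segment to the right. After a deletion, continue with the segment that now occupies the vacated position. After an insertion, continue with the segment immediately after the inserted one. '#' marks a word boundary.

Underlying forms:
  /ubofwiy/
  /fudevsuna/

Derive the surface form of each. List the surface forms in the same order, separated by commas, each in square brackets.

[uvofwy], [fdevzna]

/ubofwiy/:
  Rule 1 Progressive Voicing Assimilation: no change — [ubofwiy]
  Rule 2 Medial Vowel Deletion: [ubofwiy] → [ubofwy]
  Rule 3 Intervocalic Lenition: [ubofwy] → [uvofwy]
  Rule 4 Pre-h Lowering: no change — [uvofwy]
/fudevsuna/:
  Rule 1 Progressive Voicing Assimilation: [fudevsuna] → [fudevzuna]
  Rule 2 Medial Vowel Deletion: [fudevzuna] → [fdevzna]
  Rule 3 Intervocalic Lenition: no change — [fdevzna]
  Rule 4 Pre-h Lowering: no change — [fdevzna]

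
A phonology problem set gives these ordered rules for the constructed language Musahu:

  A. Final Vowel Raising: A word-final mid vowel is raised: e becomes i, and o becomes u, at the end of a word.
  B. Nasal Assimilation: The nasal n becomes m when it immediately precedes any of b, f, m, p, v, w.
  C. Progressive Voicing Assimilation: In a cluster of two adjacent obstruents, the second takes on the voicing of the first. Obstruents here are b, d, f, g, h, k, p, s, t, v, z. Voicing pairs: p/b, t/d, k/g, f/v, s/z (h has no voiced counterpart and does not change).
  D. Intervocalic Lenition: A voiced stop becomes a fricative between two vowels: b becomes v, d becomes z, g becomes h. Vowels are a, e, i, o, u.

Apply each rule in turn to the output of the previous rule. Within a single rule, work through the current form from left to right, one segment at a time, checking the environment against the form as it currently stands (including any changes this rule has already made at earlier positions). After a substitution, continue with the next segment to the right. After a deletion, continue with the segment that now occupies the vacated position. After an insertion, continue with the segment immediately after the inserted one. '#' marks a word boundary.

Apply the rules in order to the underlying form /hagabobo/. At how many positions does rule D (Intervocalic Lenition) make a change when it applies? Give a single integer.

3

A Final Vowel Raising: [hagabobo] → [hagabobu]
B Nasal Assimilation: no change — [hagabobu]
C Progressive Voicing Assimilation: no change — [hagabobu]
D Intervocalic Lenition: [hagabobu] → [hahavovu]
Rule D changed 3 position(s).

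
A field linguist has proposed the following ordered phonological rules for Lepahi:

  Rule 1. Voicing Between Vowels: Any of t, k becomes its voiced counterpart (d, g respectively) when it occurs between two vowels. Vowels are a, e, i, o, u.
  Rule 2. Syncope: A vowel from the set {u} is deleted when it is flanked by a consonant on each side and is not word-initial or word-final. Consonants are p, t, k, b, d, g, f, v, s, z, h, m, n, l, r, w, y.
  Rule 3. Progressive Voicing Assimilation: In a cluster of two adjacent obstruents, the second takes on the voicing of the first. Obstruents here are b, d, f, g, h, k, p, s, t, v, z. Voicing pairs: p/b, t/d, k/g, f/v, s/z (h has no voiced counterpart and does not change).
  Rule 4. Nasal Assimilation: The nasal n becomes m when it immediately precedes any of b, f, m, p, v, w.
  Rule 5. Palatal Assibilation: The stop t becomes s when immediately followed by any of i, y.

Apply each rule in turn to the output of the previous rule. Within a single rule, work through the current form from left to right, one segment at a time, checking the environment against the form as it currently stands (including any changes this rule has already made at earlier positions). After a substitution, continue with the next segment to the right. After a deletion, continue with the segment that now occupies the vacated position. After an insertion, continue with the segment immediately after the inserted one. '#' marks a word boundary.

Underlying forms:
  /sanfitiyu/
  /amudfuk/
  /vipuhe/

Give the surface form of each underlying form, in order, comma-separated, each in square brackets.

/sanfitiyu/:
  Rule 1 Voicing Between Vowels: [sanfitiyu] → [sanfidiyu]
  Rule 2 Syncope: no change — [sanfidiyu]
  Rule 3 Progressive Voicing Assimilation: no change — [sanfidiyu]
  Rule 4 Nasal Assimilation: [sanfidiyu] → [samfidiyu]
  Rule 5 Palatal Assibilation: no change — [samfidiyu]
/amudfuk/:
  Rule 1 Voicing Between Vowels: no change — [amudfuk]
  Rule 2 Syncope: [amudfuk] → [amdfk]
  Rule 3 Progressive Voicing Assimilation: [amdfk] → [amdvg]
  Rule 4 Nasal Assimilation: no change — [amdvg]
  Rule 5 Palatal Assibilation: no change — [amdvg]
/vipuhe/:
  Rule 1 Voicing Between Vowels: no change — [vipuhe]
  Rule 2 Syncope: [vipuhe] → [viphe]
  Rule 3 Progressive Voicing Assimilation: no change — [viphe]
  Rule 4 Nasal Assimilation: no change — [viphe]
  Rule 5 Palatal Assibilation: no change — [viphe]

[samfidiyu], [amdvg], [viphe]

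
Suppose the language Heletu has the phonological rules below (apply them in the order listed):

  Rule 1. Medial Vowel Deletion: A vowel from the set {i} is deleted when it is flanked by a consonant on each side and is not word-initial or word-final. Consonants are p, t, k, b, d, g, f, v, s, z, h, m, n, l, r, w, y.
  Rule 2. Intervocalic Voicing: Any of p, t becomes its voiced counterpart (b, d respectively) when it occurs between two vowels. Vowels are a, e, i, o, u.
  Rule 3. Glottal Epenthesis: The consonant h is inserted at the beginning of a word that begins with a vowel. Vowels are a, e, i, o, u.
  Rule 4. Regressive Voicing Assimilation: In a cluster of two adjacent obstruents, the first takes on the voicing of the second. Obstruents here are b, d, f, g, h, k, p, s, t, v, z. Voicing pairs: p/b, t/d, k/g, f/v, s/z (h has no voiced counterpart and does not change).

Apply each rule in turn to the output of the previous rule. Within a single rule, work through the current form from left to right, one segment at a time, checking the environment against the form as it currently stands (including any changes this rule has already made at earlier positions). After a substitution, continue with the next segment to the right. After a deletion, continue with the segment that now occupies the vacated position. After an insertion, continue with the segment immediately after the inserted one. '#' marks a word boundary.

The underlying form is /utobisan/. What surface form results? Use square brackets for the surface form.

[hudopsan]

Rule 1 Medial Vowel Deletion: [utobisan] → [utobsan]
Rule 2 Intervocalic Voicing: [utobsan] → [udobsan]
Rule 3 Glottal Epenthesis: [udobsan] → [hudobsan]
Rule 4 Regressive Voicing Assimilation: [hudobsan] → [hudopsan]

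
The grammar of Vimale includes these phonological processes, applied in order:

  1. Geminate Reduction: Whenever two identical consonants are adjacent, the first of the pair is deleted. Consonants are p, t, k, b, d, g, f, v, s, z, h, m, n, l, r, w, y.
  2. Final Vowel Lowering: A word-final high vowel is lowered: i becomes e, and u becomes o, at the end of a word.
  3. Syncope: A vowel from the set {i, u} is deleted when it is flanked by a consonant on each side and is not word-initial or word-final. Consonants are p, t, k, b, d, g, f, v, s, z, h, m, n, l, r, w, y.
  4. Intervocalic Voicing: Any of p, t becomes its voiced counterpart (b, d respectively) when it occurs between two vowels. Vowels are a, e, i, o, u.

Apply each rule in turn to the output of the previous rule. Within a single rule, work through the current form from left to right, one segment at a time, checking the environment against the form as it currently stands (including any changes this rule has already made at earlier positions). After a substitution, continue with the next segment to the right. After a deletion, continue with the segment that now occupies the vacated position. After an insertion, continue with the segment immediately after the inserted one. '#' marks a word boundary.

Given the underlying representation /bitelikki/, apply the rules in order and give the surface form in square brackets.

[btelke]

1 Geminate Reduction: [bitelikki] → [biteliki]
2 Final Vowel Lowering: [biteliki] → [bitelike]
3 Syncope: [bitelike] → [btelke]
4 Intervocalic Voicing: no change — [btelke]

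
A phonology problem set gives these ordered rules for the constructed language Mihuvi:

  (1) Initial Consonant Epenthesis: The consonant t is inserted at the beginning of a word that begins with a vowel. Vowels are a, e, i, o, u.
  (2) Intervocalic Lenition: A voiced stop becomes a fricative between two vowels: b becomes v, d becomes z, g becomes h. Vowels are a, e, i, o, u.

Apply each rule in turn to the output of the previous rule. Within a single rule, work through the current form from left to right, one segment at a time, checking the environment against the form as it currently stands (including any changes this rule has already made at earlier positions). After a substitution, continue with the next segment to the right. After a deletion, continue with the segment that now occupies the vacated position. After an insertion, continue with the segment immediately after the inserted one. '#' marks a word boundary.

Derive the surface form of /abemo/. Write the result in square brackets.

(1) Initial Consonant Epenthesis: [abemo] → [tabemo]
(2) Intervocalic Lenition: [tabemo] → [tavemo]

[tavemo]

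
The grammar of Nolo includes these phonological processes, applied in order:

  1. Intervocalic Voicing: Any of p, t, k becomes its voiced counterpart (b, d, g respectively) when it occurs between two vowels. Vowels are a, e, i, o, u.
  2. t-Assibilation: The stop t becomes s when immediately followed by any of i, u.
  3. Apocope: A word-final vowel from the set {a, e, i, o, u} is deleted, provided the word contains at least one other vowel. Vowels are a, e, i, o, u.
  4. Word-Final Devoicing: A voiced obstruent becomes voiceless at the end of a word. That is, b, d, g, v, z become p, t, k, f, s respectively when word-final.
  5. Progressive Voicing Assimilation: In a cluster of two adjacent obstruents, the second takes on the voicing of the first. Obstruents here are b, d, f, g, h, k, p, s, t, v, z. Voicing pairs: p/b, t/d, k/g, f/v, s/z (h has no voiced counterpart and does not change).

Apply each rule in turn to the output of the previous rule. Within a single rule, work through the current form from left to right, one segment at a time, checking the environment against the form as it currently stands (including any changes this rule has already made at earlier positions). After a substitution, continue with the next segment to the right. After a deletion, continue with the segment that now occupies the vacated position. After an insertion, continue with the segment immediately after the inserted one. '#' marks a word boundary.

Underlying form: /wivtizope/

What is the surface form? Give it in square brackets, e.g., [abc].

[wivzizop]

1 Intervocalic Voicing: [wivtizope] → [wivtizobe]
2 t-Assibilation: [wivtizobe] → [wivsizobe]
3 Apocope: [wivsizobe] → [wivsizob]
4 Word-Final Devoicing: [wivsizob] → [wivsizop]
5 Progressive Voicing Assimilation: [wivsizop] → [wivzizop]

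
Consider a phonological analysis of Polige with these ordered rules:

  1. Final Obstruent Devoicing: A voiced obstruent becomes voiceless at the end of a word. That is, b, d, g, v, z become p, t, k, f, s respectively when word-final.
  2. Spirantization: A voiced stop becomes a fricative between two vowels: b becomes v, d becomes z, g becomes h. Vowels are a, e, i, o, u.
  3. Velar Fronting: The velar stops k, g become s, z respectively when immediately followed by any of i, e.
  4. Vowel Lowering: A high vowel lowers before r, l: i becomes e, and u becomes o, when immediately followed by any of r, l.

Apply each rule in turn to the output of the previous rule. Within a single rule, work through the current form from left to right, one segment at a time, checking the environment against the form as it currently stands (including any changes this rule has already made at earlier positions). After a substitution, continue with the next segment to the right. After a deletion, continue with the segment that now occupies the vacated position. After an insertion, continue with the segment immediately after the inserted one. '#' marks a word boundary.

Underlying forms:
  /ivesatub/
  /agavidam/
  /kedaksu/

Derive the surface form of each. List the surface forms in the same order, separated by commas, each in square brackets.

[ivesatup], [ahavizam], [sezaksu]

/ivesatub/:
  1 Final Obstruent Devoicing: [ivesatub] → [ivesatup]
  2 Spirantization: no change — [ivesatup]
  3 Velar Fronting: no change — [ivesatup]
  4 Vowel Lowering: no change — [ivesatup]
/agavidam/:
  1 Final Obstruent Devoicing: no change — [agavidam]
  2 Spirantization: [agavidam] → [ahavizam]
  3 Velar Fronting: no change — [ahavizam]
  4 Vowel Lowering: no change — [ahavizam]
/kedaksu/:
  1 Final Obstruent Devoicing: no change — [kedaksu]
  2 Spirantization: [kedaksu] → [kezaksu]
  3 Velar Fronting: [kezaksu] → [sezaksu]
  4 Vowel Lowering: no change — [sezaksu]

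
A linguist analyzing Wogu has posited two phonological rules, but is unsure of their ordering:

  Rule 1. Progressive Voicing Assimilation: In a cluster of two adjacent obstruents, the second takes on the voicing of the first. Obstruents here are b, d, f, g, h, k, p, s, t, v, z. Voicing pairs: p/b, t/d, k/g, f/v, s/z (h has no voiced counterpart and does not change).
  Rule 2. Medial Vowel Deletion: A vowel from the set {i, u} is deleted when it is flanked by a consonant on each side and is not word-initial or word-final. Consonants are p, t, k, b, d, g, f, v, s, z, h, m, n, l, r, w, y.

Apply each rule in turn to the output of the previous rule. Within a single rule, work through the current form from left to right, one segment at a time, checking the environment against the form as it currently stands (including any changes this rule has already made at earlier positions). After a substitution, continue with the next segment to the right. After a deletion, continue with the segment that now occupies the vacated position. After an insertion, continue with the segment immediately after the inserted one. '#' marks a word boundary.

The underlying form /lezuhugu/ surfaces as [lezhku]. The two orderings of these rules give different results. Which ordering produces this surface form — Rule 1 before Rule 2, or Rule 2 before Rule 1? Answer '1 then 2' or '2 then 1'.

2 then 1

Order 1 then 2:
  1 Progressive Voicing Assimilation: no change — [lezuhugu]
  2 Medial Vowel Deletion: [lezuhugu] → [lezhgu]
  result: [lezhgu]
Order 2 then 1:
  2 Medial Vowel Deletion: [lezuhugu] → [lezhgu]
  1 Progressive Voicing Assimilation: [lezhgu] → [lezhku]
  result: [lezhku]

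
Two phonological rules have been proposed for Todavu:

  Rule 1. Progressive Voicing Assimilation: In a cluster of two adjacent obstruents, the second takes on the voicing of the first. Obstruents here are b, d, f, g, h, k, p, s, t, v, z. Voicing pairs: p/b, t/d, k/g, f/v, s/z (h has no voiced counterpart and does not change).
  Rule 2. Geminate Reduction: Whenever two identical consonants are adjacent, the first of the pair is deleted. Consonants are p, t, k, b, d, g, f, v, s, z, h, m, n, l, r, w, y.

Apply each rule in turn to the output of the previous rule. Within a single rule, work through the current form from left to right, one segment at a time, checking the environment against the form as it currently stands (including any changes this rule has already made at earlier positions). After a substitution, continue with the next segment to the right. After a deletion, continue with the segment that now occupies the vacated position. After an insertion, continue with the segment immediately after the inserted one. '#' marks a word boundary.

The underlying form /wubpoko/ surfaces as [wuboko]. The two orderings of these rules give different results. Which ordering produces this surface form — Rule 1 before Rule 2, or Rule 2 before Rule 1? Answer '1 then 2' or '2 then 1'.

Order 1 then 2:
  1 Progressive Voicing Assimilation: [wubpoko] → [wubboko]
  2 Geminate Reduction: [wubboko] → [wuboko]
  result: [wuboko]
Order 2 then 1:
  2 Geminate Reduction: no change — [wubpoko]
  1 Progressive Voicing Assimilation: [wubpoko] → [wubboko]
  result: [wubboko]

1 then 2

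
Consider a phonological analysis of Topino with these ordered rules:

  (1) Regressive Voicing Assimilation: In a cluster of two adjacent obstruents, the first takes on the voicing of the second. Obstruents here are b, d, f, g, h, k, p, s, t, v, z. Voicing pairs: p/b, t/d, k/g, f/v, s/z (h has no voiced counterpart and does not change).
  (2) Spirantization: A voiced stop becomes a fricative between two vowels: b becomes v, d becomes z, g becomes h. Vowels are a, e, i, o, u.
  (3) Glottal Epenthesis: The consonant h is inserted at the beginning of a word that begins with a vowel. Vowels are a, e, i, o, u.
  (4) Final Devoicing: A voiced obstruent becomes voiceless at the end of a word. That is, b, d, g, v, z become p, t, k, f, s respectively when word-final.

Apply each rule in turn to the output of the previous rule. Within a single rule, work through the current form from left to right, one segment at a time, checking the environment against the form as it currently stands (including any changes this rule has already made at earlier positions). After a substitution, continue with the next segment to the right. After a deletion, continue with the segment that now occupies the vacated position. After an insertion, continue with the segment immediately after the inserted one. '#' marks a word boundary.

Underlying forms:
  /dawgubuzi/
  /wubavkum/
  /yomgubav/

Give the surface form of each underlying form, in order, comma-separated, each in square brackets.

[dawguvuzi], [wuvafkum], [yomguvaf]

/dawgubuzi/:
  (1) Regressive Voicing Assimilation: no change — [dawgubuzi]
  (2) Spirantization: [dawgubuzi] → [dawguvuzi]
  (3) Glottal Epenthesis: no change — [dawguvuzi]
  (4) Final Devoicing: no change — [dawguvuzi]
/wubavkum/:
  (1) Regressive Voicing Assimilation: [wubavkum] → [wubafkum]
  (2) Spirantization: [wubafkum] → [wuvafkum]
  (3) Glottal Epenthesis: no change — [wuvafkum]
  (4) Final Devoicing: no change — [wuvafkum]
/yomgubav/:
  (1) Regressive Voicing Assimilation: no change — [yomgubav]
  (2) Spirantization: [yomgubav] → [yomguvav]
  (3) Glottal Epenthesis: no change — [yomguvav]
  (4) Final Devoicing: [yomguvav] → [yomguvaf]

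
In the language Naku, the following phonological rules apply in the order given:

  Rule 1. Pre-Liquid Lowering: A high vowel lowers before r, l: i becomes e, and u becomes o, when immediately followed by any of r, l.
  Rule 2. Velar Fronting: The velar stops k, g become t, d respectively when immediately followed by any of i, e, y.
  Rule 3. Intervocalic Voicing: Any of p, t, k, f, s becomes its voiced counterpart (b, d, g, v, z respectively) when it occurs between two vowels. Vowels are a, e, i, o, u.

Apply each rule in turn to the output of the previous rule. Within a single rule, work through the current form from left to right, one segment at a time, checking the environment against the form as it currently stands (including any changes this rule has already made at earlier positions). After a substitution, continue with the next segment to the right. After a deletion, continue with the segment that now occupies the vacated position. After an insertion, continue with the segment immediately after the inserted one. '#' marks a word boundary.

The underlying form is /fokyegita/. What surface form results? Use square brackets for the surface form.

[fotyedida]

Rule 1 Pre-Liquid Lowering: no change — [fokyegita]
Rule 2 Velar Fronting: [fokyegita] → [fotyedita]
Rule 3 Intervocalic Voicing: [fotyedita] → [fotyedida]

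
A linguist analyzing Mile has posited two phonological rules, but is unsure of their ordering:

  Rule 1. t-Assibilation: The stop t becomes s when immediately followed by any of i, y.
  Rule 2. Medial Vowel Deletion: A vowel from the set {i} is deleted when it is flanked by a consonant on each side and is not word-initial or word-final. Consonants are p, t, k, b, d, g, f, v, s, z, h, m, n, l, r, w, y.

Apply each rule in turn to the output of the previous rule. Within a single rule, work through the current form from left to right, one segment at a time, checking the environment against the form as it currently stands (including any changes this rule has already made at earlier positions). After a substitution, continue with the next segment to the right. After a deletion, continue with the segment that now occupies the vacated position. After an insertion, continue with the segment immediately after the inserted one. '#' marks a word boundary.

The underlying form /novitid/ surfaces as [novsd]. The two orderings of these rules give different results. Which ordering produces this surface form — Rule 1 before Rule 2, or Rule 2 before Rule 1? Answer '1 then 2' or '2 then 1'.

Order 1 then 2:
  1 t-Assibilation: [novitid] → [novisid]
  2 Medial Vowel Deletion: [novisid] → [novsd]
  result: [novsd]
Order 2 then 1:
  2 Medial Vowel Deletion: [novitid] → [novtd]
  1 t-Assibilation: no change — [novtd]
  result: [novtd]

1 then 2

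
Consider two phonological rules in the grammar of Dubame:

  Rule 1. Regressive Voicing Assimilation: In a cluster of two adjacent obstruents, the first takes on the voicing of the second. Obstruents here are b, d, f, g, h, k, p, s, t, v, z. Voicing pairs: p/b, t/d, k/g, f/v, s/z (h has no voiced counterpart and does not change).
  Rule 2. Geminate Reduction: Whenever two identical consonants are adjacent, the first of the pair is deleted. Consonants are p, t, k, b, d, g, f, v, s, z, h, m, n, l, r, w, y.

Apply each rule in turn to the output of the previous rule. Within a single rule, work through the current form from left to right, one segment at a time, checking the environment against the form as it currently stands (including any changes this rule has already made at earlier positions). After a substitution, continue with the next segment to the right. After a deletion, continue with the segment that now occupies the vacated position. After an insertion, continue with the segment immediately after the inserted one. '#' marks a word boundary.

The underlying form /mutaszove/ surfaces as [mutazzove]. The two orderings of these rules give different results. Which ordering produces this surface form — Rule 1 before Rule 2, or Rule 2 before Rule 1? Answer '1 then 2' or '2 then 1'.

2 then 1

Order 1 then 2:
  1 Regressive Voicing Assimilation: [mutaszove] → [mutazzove]
  2 Geminate Reduction: [mutazzove] → [mutazove]
  result: [mutazove]
Order 2 then 1:
  2 Geminate Reduction: no change — [mutaszove]
  1 Regressive Voicing Assimilation: [mutaszove] → [mutazzove]
  result: [mutazzove]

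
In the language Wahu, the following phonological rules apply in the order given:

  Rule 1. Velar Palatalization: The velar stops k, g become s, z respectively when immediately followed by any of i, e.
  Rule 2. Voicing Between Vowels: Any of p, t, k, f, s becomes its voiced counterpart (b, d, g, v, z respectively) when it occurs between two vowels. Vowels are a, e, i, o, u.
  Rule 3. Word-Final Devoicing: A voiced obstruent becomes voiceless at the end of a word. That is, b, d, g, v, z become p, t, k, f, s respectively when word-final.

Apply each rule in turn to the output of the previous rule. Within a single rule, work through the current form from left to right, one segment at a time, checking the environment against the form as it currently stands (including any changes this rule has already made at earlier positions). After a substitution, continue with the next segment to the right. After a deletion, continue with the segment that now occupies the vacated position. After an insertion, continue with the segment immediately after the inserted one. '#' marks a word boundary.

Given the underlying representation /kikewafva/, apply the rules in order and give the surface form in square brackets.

[sizewafva]

Rule 1 Velar Palatalization: [kikewafva] → [sisewafva]
Rule 2 Voicing Between Vowels: [sisewafva] → [sizewafva]
Rule 3 Word-Final Devoicing: no change — [sizewafva]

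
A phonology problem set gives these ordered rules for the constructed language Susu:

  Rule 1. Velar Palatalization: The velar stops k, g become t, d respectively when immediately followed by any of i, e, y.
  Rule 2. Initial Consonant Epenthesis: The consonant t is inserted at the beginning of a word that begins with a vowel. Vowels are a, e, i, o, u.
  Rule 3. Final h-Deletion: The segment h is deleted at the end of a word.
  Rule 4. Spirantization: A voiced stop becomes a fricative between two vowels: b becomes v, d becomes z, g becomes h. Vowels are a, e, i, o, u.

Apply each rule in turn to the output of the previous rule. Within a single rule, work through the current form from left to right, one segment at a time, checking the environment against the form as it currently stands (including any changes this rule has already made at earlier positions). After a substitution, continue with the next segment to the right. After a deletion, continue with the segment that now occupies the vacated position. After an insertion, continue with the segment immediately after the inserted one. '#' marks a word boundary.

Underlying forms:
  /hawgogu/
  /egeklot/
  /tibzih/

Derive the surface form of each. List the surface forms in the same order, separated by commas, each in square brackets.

[hawgohu], [tezeklot], [tibzi]

/hawgogu/:
  Rule 1 Velar Palatalization: no change — [hawgogu]
  Rule 2 Initial Consonant Epenthesis: no change — [hawgogu]
  Rule 3 Final h-Deletion: no change — [hawgogu]
  Rule 4 Spirantization: [hawgogu] → [hawgohu]
/egeklot/:
  Rule 1 Velar Palatalization: [egeklot] → [edeklot]
  Rule 2 Initial Consonant Epenthesis: [edeklot] → [tedeklot]
  Rule 3 Final h-Deletion: no change — [tedeklot]
  Rule 4 Spirantization: [tedeklot] → [tezeklot]
/tibzih/:
  Rule 1 Velar Palatalization: no change — [tibzih]
  Rule 2 Initial Consonant Epenthesis: no change — [tibzih]
  Rule 3 Final h-Deletion: [tibzih] → [tibzi]
  Rule 4 Spirantization: no change — [tibzi]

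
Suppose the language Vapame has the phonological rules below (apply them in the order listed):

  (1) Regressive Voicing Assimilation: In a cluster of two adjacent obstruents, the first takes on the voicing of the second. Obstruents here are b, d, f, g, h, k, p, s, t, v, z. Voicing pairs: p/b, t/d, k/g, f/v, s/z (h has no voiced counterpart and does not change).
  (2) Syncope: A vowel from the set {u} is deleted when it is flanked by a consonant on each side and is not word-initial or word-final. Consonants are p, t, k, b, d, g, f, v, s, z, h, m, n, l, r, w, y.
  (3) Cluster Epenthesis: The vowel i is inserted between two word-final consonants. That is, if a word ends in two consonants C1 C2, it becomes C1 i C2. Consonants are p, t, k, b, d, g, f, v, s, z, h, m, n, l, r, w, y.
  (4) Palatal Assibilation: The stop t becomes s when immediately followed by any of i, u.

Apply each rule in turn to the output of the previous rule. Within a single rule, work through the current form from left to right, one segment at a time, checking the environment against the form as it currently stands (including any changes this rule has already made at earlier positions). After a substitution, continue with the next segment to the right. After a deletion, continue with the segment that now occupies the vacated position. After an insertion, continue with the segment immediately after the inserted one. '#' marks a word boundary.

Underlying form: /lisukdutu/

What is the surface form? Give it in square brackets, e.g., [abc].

[lisgdsu]

(1) Regressive Voicing Assimilation: [lisukdutu] → [lisugdutu]
(2) Syncope: [lisugdutu] → [lisgdtu]
(3) Cluster Epenthesis: no change — [lisgdtu]
(4) Palatal Assibilation: [lisgdtu] → [lisgdsu]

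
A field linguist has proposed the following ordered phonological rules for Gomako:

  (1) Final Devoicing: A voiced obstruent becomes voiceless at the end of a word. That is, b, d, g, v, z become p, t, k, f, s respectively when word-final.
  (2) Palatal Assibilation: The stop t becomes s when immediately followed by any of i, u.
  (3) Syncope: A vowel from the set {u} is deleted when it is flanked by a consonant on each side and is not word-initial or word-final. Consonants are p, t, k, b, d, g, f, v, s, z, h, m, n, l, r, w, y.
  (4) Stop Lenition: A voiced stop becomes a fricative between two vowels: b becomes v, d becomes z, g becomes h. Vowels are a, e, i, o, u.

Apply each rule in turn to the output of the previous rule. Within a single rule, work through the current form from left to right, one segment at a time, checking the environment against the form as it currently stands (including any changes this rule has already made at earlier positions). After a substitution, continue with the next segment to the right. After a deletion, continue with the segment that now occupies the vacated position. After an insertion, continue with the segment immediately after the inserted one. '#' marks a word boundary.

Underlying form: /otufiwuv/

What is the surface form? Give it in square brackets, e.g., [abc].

[osfiwf]

(1) Final Devoicing: [otufiwuv] → [otufiwuf]
(2) Palatal Assibilation: [otufiwuf] → [osufiwuf]
(3) Syncope: [osufiwuf] → [osfiwf]
(4) Stop Lenition: no change — [osfiwf]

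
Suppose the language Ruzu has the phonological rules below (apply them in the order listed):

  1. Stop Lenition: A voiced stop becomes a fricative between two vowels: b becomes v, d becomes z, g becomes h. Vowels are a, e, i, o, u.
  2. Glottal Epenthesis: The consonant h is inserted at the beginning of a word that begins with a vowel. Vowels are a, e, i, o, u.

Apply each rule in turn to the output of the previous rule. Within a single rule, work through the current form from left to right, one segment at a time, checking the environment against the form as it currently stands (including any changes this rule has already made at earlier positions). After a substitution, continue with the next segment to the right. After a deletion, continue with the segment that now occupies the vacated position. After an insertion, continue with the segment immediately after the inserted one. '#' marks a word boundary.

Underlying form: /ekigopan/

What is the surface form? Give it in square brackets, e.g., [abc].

1 Stop Lenition: [ekigopan] → [ekihopan]
2 Glottal Epenthesis: [ekihopan] → [hekihopan]

[hekihopan]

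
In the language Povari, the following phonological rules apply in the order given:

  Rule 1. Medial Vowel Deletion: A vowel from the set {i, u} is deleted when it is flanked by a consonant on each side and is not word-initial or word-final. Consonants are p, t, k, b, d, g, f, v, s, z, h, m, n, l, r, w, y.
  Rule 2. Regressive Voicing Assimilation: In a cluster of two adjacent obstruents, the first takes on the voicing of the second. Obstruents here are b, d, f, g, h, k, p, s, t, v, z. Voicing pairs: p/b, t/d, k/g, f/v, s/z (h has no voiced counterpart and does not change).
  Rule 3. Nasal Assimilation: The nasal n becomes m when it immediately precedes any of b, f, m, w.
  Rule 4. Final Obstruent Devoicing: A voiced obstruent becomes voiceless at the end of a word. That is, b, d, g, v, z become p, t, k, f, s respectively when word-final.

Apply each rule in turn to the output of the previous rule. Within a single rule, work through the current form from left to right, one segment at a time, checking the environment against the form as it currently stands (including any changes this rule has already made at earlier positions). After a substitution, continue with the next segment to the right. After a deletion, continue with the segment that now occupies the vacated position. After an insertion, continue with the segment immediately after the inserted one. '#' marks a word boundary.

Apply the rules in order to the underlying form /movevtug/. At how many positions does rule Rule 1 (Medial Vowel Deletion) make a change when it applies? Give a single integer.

1

Rule 1 Medial Vowel Deletion: [movevtug] → [movevtg]
Rule 2 Regressive Voicing Assimilation: [movevtg] → [movefdg]
Rule 3 Nasal Assimilation: no change — [movefdg]
Rule 4 Final Obstruent Devoicing: [movefdg] → [movefdk]
Rule Rule 1 changed 1 position(s).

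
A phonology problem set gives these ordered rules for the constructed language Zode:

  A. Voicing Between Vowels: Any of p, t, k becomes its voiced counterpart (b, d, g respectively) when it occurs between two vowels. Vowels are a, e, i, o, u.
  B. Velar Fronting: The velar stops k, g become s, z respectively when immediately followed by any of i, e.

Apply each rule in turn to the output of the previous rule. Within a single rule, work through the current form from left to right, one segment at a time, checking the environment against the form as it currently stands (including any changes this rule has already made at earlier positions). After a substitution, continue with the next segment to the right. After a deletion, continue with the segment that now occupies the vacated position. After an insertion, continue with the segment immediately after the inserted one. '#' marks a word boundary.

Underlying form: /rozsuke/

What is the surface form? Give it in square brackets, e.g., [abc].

A Voicing Between Vowels: [rozsuke] → [rozsuge]
B Velar Fronting: [rozsuge] → [rozsuze]

[rozsuze]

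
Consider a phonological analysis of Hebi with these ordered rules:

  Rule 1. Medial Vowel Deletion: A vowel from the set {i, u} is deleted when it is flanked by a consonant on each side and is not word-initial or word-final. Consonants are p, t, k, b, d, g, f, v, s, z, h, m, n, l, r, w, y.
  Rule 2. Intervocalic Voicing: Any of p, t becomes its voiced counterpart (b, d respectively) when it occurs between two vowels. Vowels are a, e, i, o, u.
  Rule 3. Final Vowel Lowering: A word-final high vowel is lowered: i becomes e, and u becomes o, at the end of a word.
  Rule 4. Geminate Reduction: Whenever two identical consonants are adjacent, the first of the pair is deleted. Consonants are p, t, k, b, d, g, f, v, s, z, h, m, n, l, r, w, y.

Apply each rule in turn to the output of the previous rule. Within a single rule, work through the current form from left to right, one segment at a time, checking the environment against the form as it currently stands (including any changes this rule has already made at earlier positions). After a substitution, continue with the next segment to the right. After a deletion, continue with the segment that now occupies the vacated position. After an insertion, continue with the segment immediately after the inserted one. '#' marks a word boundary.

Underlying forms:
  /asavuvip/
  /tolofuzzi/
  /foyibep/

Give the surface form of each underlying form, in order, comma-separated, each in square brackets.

[asavp], [tolofze], [foybep]

/asavuvip/:
  Rule 1 Medial Vowel Deletion: [asavuvip] → [asavvp]
  Rule 2 Intervocalic Voicing: no change — [asavvp]
  Rule 3 Final Vowel Lowering: no change — [asavvp]
  Rule 4 Geminate Reduction: [asavvp] → [asavp]
/tolofuzzi/:
  Rule 1 Medial Vowel Deletion: [tolofuzzi] → [tolofzzi]
  Rule 2 Intervocalic Voicing: no change — [tolofzzi]
  Rule 3 Final Vowel Lowering: [tolofzzi] → [tolofzze]
  Rule 4 Geminate Reduction: [tolofzze] → [tolofze]
/foyibep/:
  Rule 1 Medial Vowel Deletion: [foyibep] → [foybep]
  Rule 2 Intervocalic Voicing: no change — [foybep]
  Rule 3 Final Vowel Lowering: no change — [foybep]
  Rule 4 Geminate Reduction: no change — [foybep]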